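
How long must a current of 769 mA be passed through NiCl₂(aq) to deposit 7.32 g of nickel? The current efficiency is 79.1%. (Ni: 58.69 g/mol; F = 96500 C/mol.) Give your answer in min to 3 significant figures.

660 min

n(Ni) = 7.32 / 58.69 = 0.1247 mol
Ni²⁺ + 2e⁻ → Ni, so n(e⁻) = 2 × 0.1247 = 0.2494 mol
Q = 0.2494 × 96500 / 0.791 = 30430 C
t = Q / I = 30430 / 0.769 = 39570 s = 660 min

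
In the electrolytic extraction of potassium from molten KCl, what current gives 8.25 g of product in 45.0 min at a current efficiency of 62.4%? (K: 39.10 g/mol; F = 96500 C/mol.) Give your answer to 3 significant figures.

12.1 A

n(K) = 8.25 / 39.10 = 0.2110 mol
K⁺ + e⁻ → K, so n(e⁻) = 0.2110 mol
Q = 0.2110 × 96500 / 0.624 = 32630 C
I = Q / t = 32630 / 2700 s = 12.1 A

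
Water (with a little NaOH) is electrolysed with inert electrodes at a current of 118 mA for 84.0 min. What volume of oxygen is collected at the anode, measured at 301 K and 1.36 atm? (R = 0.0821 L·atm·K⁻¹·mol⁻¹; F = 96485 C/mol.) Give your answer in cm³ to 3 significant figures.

28.0 cm³

Q = It = 0.118 × 5040 = 594.7 C
Moles of electrons = 594.7 / 96485 = 0.006164 mol
2H₂O → O₂ + 4H⁺ + 4e⁻, so n(O₂) = 0.006164 / 4 = 0.001541 mol
V = nRT/P = 0.001541 × 0.0821 × 301 / 1.36 = 0.02800 L
= 28.0 cm³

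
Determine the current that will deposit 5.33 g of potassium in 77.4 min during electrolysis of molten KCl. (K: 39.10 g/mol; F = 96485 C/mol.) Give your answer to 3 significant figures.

2.83 A

n(K) = 5.33 / 39.10 = 0.1363 mol
K⁺ + e⁻ → K, so n(e⁻) = 0.1363 mol
Q = 0.1363 × 96485 = 13150 C
I = Q / t = 13150 / 4644 s = 2.83 A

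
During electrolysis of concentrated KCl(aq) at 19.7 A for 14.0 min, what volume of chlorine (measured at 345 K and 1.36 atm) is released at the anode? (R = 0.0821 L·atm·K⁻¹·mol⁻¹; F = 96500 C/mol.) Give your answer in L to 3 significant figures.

1.79 L

Q = It = 19.7 × 840 = 16550 C
n(e⁻) = Q/F = 16550/96500 = 0.1715 mol
2Cl⁻ → Cl₂ + 2e⁻, so n(Cl₂) = 0.1715 / 2 = 0.08575 mol
V = nRT/P = 0.08575 × 0.0821 × 345 / 1.36 = 1.786 L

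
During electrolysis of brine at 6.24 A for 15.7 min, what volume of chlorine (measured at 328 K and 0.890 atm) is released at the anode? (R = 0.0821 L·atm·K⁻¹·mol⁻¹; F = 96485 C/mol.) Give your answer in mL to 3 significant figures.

922 mL

Charge passed = 6.24 × 942 = 5878 C
n(e⁻) = 5878 / 96485 = 0.06092 mol
2Cl⁻ → Cl₂ + 2e⁻, so n(Cl₂) = 0.06092 / 2 = 0.03046 mol
V = nRT/P = 0.03046 × 0.0821 × 328 / 0.890 = 0.9216 L
= 922 mL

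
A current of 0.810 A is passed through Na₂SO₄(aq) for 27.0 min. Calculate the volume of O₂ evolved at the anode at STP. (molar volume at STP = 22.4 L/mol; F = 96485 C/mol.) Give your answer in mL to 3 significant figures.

Q = 0.810 A × 1620 s = 1312 C
Moles of electrons = 1312 / 96485 = 0.01360 mol
2H₂O → O₂ + 4H⁺ + 4e⁻, so n(O₂) = 0.01360 / 4 = 0.003400 mol
V = 0.003400 × 22.4 = 0.07616 L
= 76.2 mL

76.2 mL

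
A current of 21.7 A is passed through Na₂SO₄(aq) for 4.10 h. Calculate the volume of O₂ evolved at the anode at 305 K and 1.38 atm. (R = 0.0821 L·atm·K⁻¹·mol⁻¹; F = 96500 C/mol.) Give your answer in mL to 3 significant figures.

Q = 21.7 A × 14760 s = 3.203×10^5 C
Moles of electrons = 3.203×10^5 / 96500 = 3.319 mol
2H₂O → O₂ + 4H⁺ + 4e⁻, so n(O₂) = 3.319 / 4 = 0.8298 mol
V = nRT/P = 0.8298 × 0.0821 × 305 / 1.38 = 15.06 L
= 15100 mL

15100 mL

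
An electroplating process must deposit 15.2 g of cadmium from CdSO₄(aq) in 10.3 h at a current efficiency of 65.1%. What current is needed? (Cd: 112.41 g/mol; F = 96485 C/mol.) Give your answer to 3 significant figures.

1.08 A

n(Cd) = 15.2 / 112.41 = 0.1352 mol
Cd²⁺ + 2e⁻ → Cd, so n(e⁻) = 2 × 0.1352 = 0.2704 mol
Q = 0.2704 × 96485 / 0.651 = 40080 C
I = Q / t = 40080 / 37080 s = 1.08 A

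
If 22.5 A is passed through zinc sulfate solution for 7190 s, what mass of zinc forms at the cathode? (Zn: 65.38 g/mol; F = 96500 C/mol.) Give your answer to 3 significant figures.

54.8 g

Charge passed = 22.5 × 7190 = 1.618×10^5 C
n(e⁻) = 1.618×10^5 / 96500 = 1.677 mol
Zn²⁺ + 2e⁻ → Zn, so n(Zn) = 1.677 / 2 = 0.8385 mol
m = 0.8385 × 65.38 = 54.8 g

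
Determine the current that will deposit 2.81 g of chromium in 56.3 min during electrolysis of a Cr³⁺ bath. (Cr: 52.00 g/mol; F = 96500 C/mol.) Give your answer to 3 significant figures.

4.63 A

n(Cr) = 2.81 / 52.00 = 0.05404 mol
Cr³⁺ + 3e⁻ → Cr, so n(e⁻) = 3 × 0.05404 = 0.1621 mol
Q = 0.1621 × 96500 = 15640 C
I = Q / t = 15640 / 3378 s = 4.63 A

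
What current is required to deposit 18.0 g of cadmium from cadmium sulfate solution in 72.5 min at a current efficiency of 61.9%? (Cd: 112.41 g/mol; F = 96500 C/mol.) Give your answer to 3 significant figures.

n(Cd) = 18.0 / 112.41 = 0.1601 mol
Cd²⁺ + 2e⁻ → Cd, so n(e⁻) = 2 × 0.1601 = 0.3202 mol
Q = 0.3202 × 96500 / 0.619 = 49920 C
I = Q / t = 49920 / 4350 s = 11.5 A

11.5 A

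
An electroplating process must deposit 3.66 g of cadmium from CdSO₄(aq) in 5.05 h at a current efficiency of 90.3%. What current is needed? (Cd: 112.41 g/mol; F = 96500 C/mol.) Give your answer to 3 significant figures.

0.383 A

n(Cd) = 3.66 / 112.41 = 0.03256 mol
Cd²⁺ + 2e⁻ → Cd, so n(e⁻) = 2 × 0.03256 = 0.06512 mol
Q = 0.06512 × 96500 / 0.903 = 6959 C
I = Q / t = 6959 / 18180 s = 0.383 A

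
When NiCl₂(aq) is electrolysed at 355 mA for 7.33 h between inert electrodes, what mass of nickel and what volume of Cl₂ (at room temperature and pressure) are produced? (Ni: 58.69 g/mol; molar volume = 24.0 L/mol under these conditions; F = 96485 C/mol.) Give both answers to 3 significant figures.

2.85 g Ni; 1.17 L Cl₂

Q = 0.355 × 26388 = 9368 C; n(e⁻) = 9368 / 96485 = 0.09709 mol
Cathode: Ni²⁺ + 2e⁻ → Ni → n(Ni) = 0.09709/2 = 0.04855 mol → 2.85 g
Anode: 2Cl⁻ → Cl₂ + 2e⁻ → n(Cl₂) = 0.09709/2 = 0.04855 mol → 1.17 L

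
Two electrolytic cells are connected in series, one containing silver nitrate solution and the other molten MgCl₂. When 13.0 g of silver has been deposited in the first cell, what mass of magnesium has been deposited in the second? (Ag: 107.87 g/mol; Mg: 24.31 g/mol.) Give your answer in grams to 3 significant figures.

n(Ag) = 13.0 / 107.87 = 0.1205 mol
Ag⁺ + e⁻ → Ag, so n(e⁻) = 0.1205 mol
Same current for the same time ⇒ same n(e⁻) = 0.1205 mol in both cells.
Mg²⁺ + 2e⁻ → Mg, so n(Mg) = 0.1205 / 2 = 0.06025 mol
m(Mg) = 0.06025 × 24.31 = 1.46 g

1.46 g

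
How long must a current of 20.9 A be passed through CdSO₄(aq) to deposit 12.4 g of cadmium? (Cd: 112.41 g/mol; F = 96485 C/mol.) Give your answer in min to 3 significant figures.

n(Cd) = 12.4 / 112.41 = 0.1103 mol
Cd²⁺ + 2e⁻ → Cd, so n(e⁻) = 2 × 0.1103 = 0.2206 mol
Q = 0.2206 × 96485 = 21280 C
t = Q / I = 21280 / 20.9 = 1018 s = 17.0 min

17.0 min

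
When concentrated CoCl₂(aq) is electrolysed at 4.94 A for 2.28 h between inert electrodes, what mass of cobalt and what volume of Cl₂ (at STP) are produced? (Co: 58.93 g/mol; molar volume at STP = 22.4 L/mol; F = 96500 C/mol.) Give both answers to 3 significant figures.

12.4 g Co; 4.71 L Cl₂

Q = 4.94 × 8208 = 40550 C; n(e⁻) = 40550 / 96500 = 0.4202 mol
Cathode: Co²⁺ + 2e⁻ → Co → n(Co) = 0.4202/2 = 0.2101 mol → 12.4 g
Anode: 2Cl⁻ → Cl₂ + 2e⁻ → n(Cl₂) = 0.4202/2 = 0.2101 mol → 4.71 L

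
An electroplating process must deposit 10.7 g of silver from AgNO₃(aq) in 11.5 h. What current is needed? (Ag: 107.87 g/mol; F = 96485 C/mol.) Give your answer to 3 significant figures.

0.231 A

n(Ag) = 10.7 / 107.87 = 0.09919 mol
Ag⁺ + e⁻ → Ag, so n(e⁻) = 0.09919 mol
Q = 0.09919 × 96485 = 9570 C
I = Q / t = 9570 / 41400 s = 0.231 A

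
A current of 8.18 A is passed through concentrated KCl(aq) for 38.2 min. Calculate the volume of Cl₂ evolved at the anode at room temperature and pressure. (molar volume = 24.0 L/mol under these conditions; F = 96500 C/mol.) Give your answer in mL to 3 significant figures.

2330 mL

Q = 8.18 A × 2292 s = 18750 C
n(e⁻) = 18750 / 96500 = 0.1943 mol
2Cl⁻ → Cl₂ + 2e⁻, so n(Cl₂) = 0.1943 / 2 = 0.09715 mol
V = 0.09715 × 24.0 = 2.332 L
= 2330 mL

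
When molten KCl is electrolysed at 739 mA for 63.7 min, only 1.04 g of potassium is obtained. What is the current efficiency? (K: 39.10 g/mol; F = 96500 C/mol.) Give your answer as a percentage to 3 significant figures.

90.9%

Q = 0.739 × 3822 = 2824 C
n(e⁻) = 2824 / 96500 = 0.02926 mol
K⁺ + e⁻ → K, so theoretical n(K) = 0.02926 mol → 1.144 g
Efficiency = 1.04 / 1.144 = 0.9091 = 90.9%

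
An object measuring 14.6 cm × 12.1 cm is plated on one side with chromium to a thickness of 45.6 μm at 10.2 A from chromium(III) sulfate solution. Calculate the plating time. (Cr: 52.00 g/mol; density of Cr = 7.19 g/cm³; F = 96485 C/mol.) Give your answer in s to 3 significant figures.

Plated area = 14.6 × 12.1 = 176.7 cm²
Volume = 176.7 × 45.6×10⁻⁴ cm = 0.8058 cm³
m(Cr) = 0.8058 × 7.19 = 5.794 g
n(Cr) = 5.794 / 52.00 = 0.1114 mol; n(e⁻) = 3 × 0.1114 = 0.3342 mol
Q = 0.3342 × 96485 = 32250 C
t = 32250 / 10.2 = 3162 s

3160 s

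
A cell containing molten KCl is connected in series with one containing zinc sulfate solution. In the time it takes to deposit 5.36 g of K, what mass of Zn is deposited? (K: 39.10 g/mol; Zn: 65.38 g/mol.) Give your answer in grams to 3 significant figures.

n(K) = 5.36 / 39.10 = 0.1371 mol
K⁺ + e⁻ → K, so n(e⁻) = 0.1371 mol
The cells are in series, so the same charge (and hence the same n(e⁻) = 0.1371 mol) passes through both.
Zn²⁺ + 2e⁻ → Zn, so n(Zn) = 0.1371 / 2 = 0.06855 mol
m(Zn) = 0.06855 × 65.38 = 4.48 g

4.48 g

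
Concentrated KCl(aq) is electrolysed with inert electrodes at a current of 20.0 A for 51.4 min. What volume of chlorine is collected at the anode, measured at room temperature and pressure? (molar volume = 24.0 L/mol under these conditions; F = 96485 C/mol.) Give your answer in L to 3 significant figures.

7.67 L

Q = It = 20.0 × 3084 = 61680 C
Moles of electrons = 61680 / 96485 = 0.6393 mol
2Cl⁻ → Cl₂ + 2e⁻, so n(Cl₂) = 0.6393 / 2 = 0.3197 mol
V = 0.3197 × 24.0 = 7.673 L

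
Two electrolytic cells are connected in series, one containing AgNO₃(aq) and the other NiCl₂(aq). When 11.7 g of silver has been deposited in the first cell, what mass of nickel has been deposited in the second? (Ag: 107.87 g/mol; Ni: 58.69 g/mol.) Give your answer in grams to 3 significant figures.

3.18 g

n(Ag) = 11.7 / 107.87 = 0.1085 mol
Ag⁺ + e⁻ → Ag, so n(e⁻) = 0.1085 mol
The cells are in series, so the same charge (and hence the same n(e⁻) = 0.1085 mol) passes through both.
Ni²⁺ + 2e⁻ → Ni, so n(Ni) = 0.1085 / 2 = 0.05425 mol
m(Ni) = 0.05425 × 58.69 = 3.18 g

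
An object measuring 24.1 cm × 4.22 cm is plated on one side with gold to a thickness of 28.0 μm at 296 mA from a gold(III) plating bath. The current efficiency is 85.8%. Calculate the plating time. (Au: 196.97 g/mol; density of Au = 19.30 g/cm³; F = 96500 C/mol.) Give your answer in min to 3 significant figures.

530 min

Plated area = 24.1 × 4.22 = 101.7 cm²
Volume = 101.7 × 28.0×10⁻⁴ cm = 0.2848 cm³
m(Au) = 0.2848 × 19.30 = 5.497 g
n(Au) = 5.497 / 196.97 = 0.02791 mol; n(e⁻) = 3 × 0.02791 = 0.08373 mol
Q = 0.08373 × 96500 / 0.858 = 9417 C
t = 9417 / 0.296 = 31810 s = 530 min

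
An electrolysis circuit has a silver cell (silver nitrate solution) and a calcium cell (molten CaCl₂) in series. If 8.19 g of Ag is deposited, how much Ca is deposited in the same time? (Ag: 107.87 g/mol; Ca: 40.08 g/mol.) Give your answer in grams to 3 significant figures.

1.52 g

n(Ag) = 8.19 / 107.87 = 0.07592 mol
Ag⁺ + e⁻ → Ag, so n(e⁻) = 0.07592 mol
Same current for the same time ⇒ same n(e⁻) = 0.07592 mol in both cells.
Ca²⁺ + 2e⁻ → Ca, so n(Ca) = 0.07592 / 2 = 0.03796 mol
m(Ca) = 0.03796 × 40.08 = 1.52 g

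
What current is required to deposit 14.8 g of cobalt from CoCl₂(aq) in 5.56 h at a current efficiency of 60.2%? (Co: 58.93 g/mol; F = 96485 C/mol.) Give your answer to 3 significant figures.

4.02 A

n(Co) = 14.8 / 58.93 = 0.2511 mol
Co²⁺ + 2e⁻ → Co, so n(e⁻) = 2 × 0.2511 = 0.5022 mol
Q = 0.5022 × 96485 / 0.602 = 80490 C
I = Q / t = 80490 / 20016 s = 4.02 A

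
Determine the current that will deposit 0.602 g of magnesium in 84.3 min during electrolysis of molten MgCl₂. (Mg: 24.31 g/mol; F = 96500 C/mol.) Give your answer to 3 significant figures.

0.945 A

n(Mg) = 0.602 / 24.31 = 0.02476 mol
Mg²⁺ + 2e⁻ → Mg, so n(e⁻) = 2 × 0.02476 = 0.04952 mol
Q = 0.04952 × 96500 = 4779 C
I = Q / t = 4779 / 5058 s = 0.945 A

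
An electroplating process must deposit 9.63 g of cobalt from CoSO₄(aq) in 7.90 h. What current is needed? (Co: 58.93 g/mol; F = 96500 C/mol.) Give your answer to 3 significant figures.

n(Co) = 9.63 / 58.93 = 0.1634 mol
Co²⁺ + 2e⁻ → Co, so n(e⁻) = 2 × 0.1634 = 0.3268 mol
Q = 0.3268 × 96500 = 31540 C
I = Q / t = 31540 / 28440 s = 1.11 A

1.11 A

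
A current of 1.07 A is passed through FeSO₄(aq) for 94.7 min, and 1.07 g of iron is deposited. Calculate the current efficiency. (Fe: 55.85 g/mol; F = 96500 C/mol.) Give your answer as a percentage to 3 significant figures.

Q = 1.07 × 5682 = 6080 C
n(e⁻) = 6080 / 96500 = 0.06301 mol
Fe²⁺ + 2e⁻ → Fe, so theoretical n(Fe) = 0.03151 mol → 1.760 g
Efficiency = 1.07 / 1.760 = 0.6080 = 60.8%

60.8%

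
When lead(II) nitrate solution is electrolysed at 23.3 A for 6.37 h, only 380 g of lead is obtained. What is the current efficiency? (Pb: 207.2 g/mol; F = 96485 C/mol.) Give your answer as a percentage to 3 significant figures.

Q = 23.3 × 22932 = 5.343×10^5 C
n(e⁻) = 5.343×10^5 / 96485 = 5.538 mol
Pb²⁺ + 2e⁻ → Pb, so theoretical n(Pb) = 2.769 mol → 573.7 g
Efficiency = 380 / 573.7 = 0.6624 = 66.2%

66.2%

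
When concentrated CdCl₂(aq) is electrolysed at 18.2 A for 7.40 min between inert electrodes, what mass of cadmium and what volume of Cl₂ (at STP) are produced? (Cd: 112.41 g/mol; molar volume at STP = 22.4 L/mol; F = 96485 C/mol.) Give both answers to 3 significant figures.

4.71 g Cd; 0.938 L Cl₂

Q = 18.2 × 444 = 8081 C; n(e⁻) = 8081 / 96485 = 0.08375 mol
Cathode: Cd²⁺ + 2e⁻ → Cd → n(Cd) = 0.08375/2 = 0.04188 mol → 4.71 g
Anode: 2Cl⁻ → Cl₂ + 2e⁻ → n(Cl₂) = 0.08375/2 = 0.04188 mol → 0.938 L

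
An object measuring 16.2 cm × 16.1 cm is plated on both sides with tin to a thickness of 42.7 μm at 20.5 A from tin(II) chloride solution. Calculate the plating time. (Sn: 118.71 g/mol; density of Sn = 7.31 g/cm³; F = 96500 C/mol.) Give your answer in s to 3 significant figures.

Plated area = 2 × 16.2 × 16.1 = 521.6 cm²
Volume = 521.6 × 42.7×10⁻⁴ cm = 2.227 cm³
m(Sn) = 2.227 × 7.31 = 16.28 g
n(Sn) = 16.28 / 118.71 = 0.1371 mol; n(e⁻) = 2 × 0.1371 = 0.2742 mol
Q = 0.2742 × 96500 = 26460 C
t = 26460 / 20.5 = 1291 s

1290 s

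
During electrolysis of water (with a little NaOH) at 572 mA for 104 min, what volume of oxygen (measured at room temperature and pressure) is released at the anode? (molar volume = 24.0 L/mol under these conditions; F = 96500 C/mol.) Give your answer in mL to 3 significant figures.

Charge passed = 0.572 × 6240 = 3569 C
Moles of electrons = 3569 / 96500 = 0.03698 mol
2H₂O → O₂ + 4H⁺ + 4e⁻, so n(O₂) = 0.03698 / 4 = 0.009245 mol
V = 0.009245 × 24.0 = 0.2219 L
= 222 mL

222 mL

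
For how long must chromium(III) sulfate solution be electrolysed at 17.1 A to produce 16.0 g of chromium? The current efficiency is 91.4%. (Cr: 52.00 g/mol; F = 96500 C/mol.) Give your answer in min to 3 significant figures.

95.0 min

n(Cr) = 16.0 / 52.00 = 0.3077 mol
Cr³⁺ + 3e⁻ → Cr, so n(e⁻) = 3 × 0.3077 = 0.9231 mol
Q = 0.9231 × 96500 / 0.914 = 97460 C
t = Q / I = 97460 / 17.1 = 5699 s = 95.0 min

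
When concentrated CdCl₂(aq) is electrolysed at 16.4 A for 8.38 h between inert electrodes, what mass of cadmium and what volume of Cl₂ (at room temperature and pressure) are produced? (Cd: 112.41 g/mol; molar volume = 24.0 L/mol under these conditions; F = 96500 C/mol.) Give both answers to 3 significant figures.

Q = 16.4 × 30168 = 4.948×10^5 C; n(e⁻) = 4.948×10^5 / 96500 = 5.127 mol
Cathode: Cd²⁺ + 2e⁻ → Cd → n(Cd) = 5.127/2 = 2.564 mol → 288 g
Anode: 2Cl⁻ → Cl₂ + 2e⁻ → n(Cl₂) = 5.127/2 = 2.564 mol → 61.5 L

288 g Cd; 61.5 L Cl₂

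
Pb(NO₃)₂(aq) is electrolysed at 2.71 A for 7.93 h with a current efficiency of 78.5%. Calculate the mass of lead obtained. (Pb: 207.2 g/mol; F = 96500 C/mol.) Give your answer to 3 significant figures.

Q = 2.71 × 28548 = 77370 C
n(e⁻) = 77370 / 96500 = 0.8018 mol
Pb²⁺ + 2e⁻ → Pb, so theoretical m(Pb) = 0.4009 × 207.2 = 83.07 g
Actual mass = 78.5% × 83.07 = 65.2 g

65.2 g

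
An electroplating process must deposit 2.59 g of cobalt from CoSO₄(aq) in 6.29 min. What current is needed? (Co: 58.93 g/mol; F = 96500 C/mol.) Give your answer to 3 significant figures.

22.5 A

n(Co) = 2.59 / 58.93 = 0.04395 mol
Co²⁺ + 2e⁻ → Co, so n(e⁻) = 2 × 0.04395 = 0.08790 mol
Q = 0.08790 × 96500 = 8482 C
I = Q / t = 8482 / 377.4 s = 22.5 A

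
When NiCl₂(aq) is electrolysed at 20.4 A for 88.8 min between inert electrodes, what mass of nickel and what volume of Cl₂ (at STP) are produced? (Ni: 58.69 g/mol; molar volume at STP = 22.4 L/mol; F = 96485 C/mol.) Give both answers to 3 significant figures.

Q = 20.4 × 5328 = 1.087×10^5 C; n(e⁻) = 1.087×10^5 / 96485 = 1.127 mol
Cathode: Ni²⁺ + 2e⁻ → Ni → n(Ni) = 1.127/2 = 0.5635 mol → 33.1 g
Anode: 2Cl⁻ → Cl₂ + 2e⁻ → n(Cl₂) = 1.127/2 = 0.5635 mol → 12.6 L

33.1 g Ni; 12.6 L Cl₂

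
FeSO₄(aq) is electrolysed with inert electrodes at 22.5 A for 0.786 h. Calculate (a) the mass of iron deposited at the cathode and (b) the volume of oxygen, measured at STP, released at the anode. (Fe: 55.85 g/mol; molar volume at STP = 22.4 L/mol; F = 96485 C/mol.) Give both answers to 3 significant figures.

18.4 g Fe; 3.70 L O₂

Q = 22.5 × 2829.6 = 63670 C; n(e⁻) = 63670 / 96485 = 0.6599 mol
Cathode: Fe²⁺ + 2e⁻ → Fe → n(Fe) = 0.6599/2 = 0.3300 mol → 18.4 g
Anode: 2H₂O → O₂ + 4H⁺ + 4e⁻ → n(O₂) = 0.6599/4 = 0.1650 mol → 3.70 L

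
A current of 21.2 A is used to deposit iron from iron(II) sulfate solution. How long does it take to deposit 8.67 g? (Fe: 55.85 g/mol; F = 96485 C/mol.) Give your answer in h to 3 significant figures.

0.393 h

n(Fe) = 8.67 / 55.85 = 0.1552 mol
Fe²⁺ + 2e⁻ → Fe, so n(e⁻) = 2 × 0.1552 = 0.3104 mol
Q = 0.3104 × 96485 = 29950 C
t = Q / I = 29950 / 21.2 = 1413 s = 0.393 h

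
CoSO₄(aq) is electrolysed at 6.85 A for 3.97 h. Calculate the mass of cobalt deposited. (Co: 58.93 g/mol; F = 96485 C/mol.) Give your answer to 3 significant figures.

29.9 g

Q = It = 6.85 × 14292 = 97900 C
n(e⁻) = 97900 / 96485 = 1.015 mol
Co²⁺ + 2e⁻ → Co, so n(Co) = 1.015 / 2 = 0.5075 mol
m = 0.5075 × 58.93 = 29.9 g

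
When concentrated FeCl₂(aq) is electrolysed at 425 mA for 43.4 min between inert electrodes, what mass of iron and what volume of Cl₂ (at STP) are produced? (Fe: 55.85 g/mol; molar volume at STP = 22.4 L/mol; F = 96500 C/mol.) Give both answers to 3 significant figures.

0.320 g Fe; 0.128 L Cl₂

Q = 0.425 × 2604 = 1107 C; n(e⁻) = 1107 / 96500 = 0.01147 mol
Cathode: Fe²⁺ + 2e⁻ → Fe → n(Fe) = 0.01147/2 = 0.005735 mol → 0.320 g
Anode: 2Cl⁻ → Cl₂ + 2e⁻ → n(Cl₂) = 0.01147/2 = 0.005735 mol → 0.128 L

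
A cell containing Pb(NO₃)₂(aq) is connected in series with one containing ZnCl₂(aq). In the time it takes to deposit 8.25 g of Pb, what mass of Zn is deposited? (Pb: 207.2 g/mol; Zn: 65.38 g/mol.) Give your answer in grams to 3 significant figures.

2.60 g

n(Pb) = 8.25 / 207.2 = 0.03982 mol
Pb²⁺ + 2e⁻ → Pb, so n(e⁻) = 2 × 0.03982 = 0.07964 mol
In series, the same 0.07964 mol of electrons flows through the second cell.
Zn²⁺ + 2e⁻ → Zn, so n(Zn) = 0.07964 / 2 = 0.03982 mol
m(Zn) = 0.03982 × 65.38 = 2.60 g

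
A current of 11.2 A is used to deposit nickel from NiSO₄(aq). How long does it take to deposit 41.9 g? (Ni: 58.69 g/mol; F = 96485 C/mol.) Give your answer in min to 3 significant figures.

205 min

n(Ni) = 41.9 / 58.69 = 0.7139 mol
Ni²⁺ + 2e⁻ → Ni, so n(e⁻) = 2 × 0.7139 = 1.428 mol
Q = 1.428 × 96485 = 1.378×10^5 C
t = Q / I = 1.378×10^5 / 11.2 = 12300 s = 205 min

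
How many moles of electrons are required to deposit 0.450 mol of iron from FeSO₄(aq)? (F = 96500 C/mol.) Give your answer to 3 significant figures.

0.900 mol

Fe²⁺ + 2e⁻ → Fe, so n(e⁻) = 2 × 0.450 = 0.9000 mol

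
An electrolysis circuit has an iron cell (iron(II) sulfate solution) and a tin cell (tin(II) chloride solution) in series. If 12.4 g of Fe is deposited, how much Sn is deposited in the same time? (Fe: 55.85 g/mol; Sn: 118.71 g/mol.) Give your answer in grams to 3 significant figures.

n(Fe) = 12.4 / 55.85 = 0.2220 mol
Fe²⁺ + 2e⁻ → Fe, so n(e⁻) = 2 × 0.2220 = 0.4440 mol
The cells are in series, so the same charge (and hence the same n(e⁻) = 0.4440 mol) passes through both.
Sn²⁺ + 2e⁻ → Sn, so n(Sn) = 0.4440 / 2 = 0.2220 mol
m(Sn) = 0.2220 × 118.71 = 26.4 g

26.4 g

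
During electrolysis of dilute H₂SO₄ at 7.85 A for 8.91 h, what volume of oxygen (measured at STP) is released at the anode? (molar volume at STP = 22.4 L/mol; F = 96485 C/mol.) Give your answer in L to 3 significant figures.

14.6 L

Q = It = 7.85 × 32076 = 2.518×10^5 C
n(e⁻) = 2.518×10^5 / 96485 = 2.610 mol
2H₂O → O₂ + 4H⁺ + 4e⁻, so n(O₂) = 2.610 / 4 = 0.6525 mol
V = 0.6525 × 22.4 = 14.62 L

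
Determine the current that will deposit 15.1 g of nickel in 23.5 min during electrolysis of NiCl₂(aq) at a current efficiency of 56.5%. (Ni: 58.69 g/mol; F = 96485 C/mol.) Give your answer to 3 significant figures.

62.3 A

n(Ni) = 15.1 / 58.69 = 0.2573 mol
Ni²⁺ + 2e⁻ → Ni, so n(e⁻) = 2 × 0.2573 = 0.5146 mol
Q = 0.5146 × 96485 / 0.565 = 87880 C
I = Q / t = 87880 / 1410 s = 62.3 A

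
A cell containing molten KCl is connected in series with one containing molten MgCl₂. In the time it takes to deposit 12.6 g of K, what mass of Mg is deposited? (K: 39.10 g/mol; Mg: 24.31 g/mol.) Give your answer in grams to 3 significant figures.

3.92 g

n(K) = 12.6 / 39.10 = 0.3223 mol
K⁺ + e⁻ → K, so n(e⁻) = 0.3223 mol
The cells are in series, so the same charge (and hence the same n(e⁻) = 0.3223 mol) passes through both.
Mg²⁺ + 2e⁻ → Mg, so n(Mg) = 0.3223 / 2 = 0.1612 mol
m(Mg) = 0.1612 × 24.31 = 3.92 g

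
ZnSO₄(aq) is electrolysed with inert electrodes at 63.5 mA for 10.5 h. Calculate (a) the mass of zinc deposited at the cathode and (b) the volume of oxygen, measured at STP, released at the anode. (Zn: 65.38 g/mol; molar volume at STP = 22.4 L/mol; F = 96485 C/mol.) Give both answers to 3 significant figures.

0.813 g Zn; 0.139 L O₂

Q = 0.0635 × 37800 = 2400 C; n(e⁻) = 2400 / 96485 = 0.02487 mol
Cathode: Zn²⁺ + 2e⁻ → Zn → n(Zn) = 0.02487/2 = 0.01244 mol → 0.813 g
Anode: 2H₂O → O₂ + 4H⁺ + 4e⁻ → n(O₂) = 0.02487/4 = 0.006218 mol → 0.139 L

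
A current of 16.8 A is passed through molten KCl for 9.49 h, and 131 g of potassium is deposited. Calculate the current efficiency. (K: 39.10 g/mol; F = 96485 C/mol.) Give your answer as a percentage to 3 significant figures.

56.3%

Q = 16.8 × 34164 = 5.740×10^5 C
n(e⁻) = 5.740×10^5 / 96485 = 5.949 mol
K⁺ + e⁻ → K, so theoretical n(K) = 5.949 mol → 232.6 g
Efficiency = 131 / 232.6 = 0.5632 = 56.3%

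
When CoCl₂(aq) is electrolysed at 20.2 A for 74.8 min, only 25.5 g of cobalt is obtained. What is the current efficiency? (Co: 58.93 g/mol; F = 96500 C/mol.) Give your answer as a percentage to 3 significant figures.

Q = 20.2 × 4488 = 90660 C
n(e⁻) = 90660 / 96500 = 0.9395 mol
Co²⁺ + 2e⁻ → Co, so theoretical n(Co) = 0.4698 mol → 27.69 g
Efficiency = 25.5 / 27.69 = 0.9209 = 92.1%

92.1%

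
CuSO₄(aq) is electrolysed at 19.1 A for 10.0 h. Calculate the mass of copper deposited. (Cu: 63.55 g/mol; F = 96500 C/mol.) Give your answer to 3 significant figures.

Q = 19.1 A × 36000 s = 6.876×10^5 C
n(e⁻) = Q/F = 6.876×10^5/96500 = 7.125 mol
Cu²⁺ + 2e⁻ → Cu, so n(Cu) = 7.125 / 2 = 3.563 mol
m = 3.563 × 63.55 = 226 g

226 g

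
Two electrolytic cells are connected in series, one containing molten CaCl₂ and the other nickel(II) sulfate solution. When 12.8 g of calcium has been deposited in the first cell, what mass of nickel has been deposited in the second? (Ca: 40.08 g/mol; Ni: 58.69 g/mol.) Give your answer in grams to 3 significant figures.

18.7 g

n(Ca) = 12.8 / 40.08 = 0.3194 mol
Ca²⁺ + 2e⁻ → Ca, so n(e⁻) = 2 × 0.3194 = 0.6388 mol
Since the cells are in series, n(e⁻) in the Ni cell is also 0.6388 mol.
Ni²⁺ + 2e⁻ → Ni, so n(Ni) = 0.6388 / 2 = 0.3194 mol
m(Ni) = 0.3194 × 58.69 = 18.7 g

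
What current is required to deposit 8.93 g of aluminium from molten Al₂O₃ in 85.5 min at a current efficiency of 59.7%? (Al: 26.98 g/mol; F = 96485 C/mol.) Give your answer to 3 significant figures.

31.3 A

n(Al) = 8.93 / 26.98 = 0.3310 mol
Al³⁺ + 3e⁻ → Al, so n(e⁻) = 3 × 0.3310 = 0.9930 mol
Q = 0.9930 × 96485 / 0.597 = 1.605×10^5 C
I = Q / t = 1.605×10^5 / 5130 s = 31.3 A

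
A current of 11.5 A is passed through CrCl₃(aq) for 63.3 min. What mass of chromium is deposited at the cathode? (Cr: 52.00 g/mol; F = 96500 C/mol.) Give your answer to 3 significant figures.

Charge passed = 11.5 × 3798 = 43680 C
Moles of electrons = 43680 / 96500 = 0.4526 mol
Cr³⁺ + 3e⁻ → Cr, so n(Cr) = 0.4526 / 3 = 0.1509 mol
m = 0.1509 × 52.00 = 7.85 g

7.85 g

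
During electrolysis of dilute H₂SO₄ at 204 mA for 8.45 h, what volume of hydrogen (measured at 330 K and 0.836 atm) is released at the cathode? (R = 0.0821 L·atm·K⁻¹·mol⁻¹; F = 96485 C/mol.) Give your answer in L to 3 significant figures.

Q = 0.204 A × 30420 s = 6206 C
Moles of electrons = 6206 / 96485 = 0.06432 mol
2H⁺ + 2e⁻ → H₂, so n(H₂) = 0.06432 / 2 = 0.03216 mol
V = nRT/P = 0.03216 × 0.0821 × 330 / 0.836 = 1.042 L

1.04 L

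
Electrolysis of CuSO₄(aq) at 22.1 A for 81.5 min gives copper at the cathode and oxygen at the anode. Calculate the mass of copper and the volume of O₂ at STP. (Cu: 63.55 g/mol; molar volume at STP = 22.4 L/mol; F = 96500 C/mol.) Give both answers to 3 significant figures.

35.6 g Cu; 6.27 L O₂

Q = 22.1 × 4890 = 1.081×10^5 C; n(e⁻) = 1.081×10^5 / 96500 = 1.120 mol
Cathode: Cu²⁺ + 2e⁻ → Cu → n(Cu) = 1.120/2 = 0.5600 mol → 35.6 g
Anode: 2H₂O → O₂ + 4H⁺ + 4e⁻ → n(O₂) = 1.120/4 = 0.2800 mol → 6.27 L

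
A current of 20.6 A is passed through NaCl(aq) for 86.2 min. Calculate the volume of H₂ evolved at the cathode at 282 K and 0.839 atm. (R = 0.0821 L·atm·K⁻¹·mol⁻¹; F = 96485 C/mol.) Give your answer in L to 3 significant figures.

Q = It = 20.6 × 5172 = 1.065×10^5 C
n(e⁻) = Q/F = 1.065×10^5/96485 = 1.104 mol
2H⁺ + 2e⁻ → H₂, so n(H₂) = 1.104 / 2 = 0.5520 mol
V = nRT/P = 0.5520 × 0.0821 × 282 / 0.839 = 15.23 L

15.2 L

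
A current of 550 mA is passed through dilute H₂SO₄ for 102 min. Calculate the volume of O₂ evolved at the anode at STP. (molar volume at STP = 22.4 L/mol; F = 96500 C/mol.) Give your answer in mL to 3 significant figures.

195 mL

Q = It = 0.550 × 6120 = 3366 C
Moles of electrons = 3366 / 96500 = 0.03488 mol
2H₂O → O₂ + 4H⁺ + 4e⁻, so n(O₂) = 0.03488 / 4 = 0.008720 mol
V = 0.008720 × 22.4 = 0.1953 L
= 195 mL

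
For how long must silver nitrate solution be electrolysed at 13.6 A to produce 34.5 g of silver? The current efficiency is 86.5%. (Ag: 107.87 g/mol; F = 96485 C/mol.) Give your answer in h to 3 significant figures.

n(Ag) = 34.5 / 107.87 = 0.3198 mol
Ag⁺ + e⁻ → Ag, so n(e⁻) = 0.3198 mol
Q = 0.3198 × 96485 / 0.865 = 35670 C
t = Q / I = 35670 / 13.6 = 2623 s = 0.729 h

0.729 h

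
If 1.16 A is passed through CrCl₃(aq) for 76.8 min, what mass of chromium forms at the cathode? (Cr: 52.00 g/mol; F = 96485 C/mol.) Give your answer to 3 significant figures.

0.960 g

Charge passed = 1.16 × 4608 = 5345 C
Moles of electrons = 5345 / 96485 = 0.05540 mol
Cr³⁺ + 3e⁻ → Cr, so n(Cr) = 0.05540 / 3 = 0.01847 mol
m = 0.01847 × 52.00 = 0.960 g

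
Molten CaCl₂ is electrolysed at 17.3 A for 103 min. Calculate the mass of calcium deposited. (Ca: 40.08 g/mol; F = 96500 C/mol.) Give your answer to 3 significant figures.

Charge passed = 17.3 × 6180 = 1.069×10^5 C
n(e⁻) = 1.069×10^5 / 96500 = 1.108 mol
Ca²⁺ + 2e⁻ → Ca, so n(Ca) = 1.108 / 2 = 0.5540 mol
m = 0.5540 × 40.08 = 22.2 g

22.2 g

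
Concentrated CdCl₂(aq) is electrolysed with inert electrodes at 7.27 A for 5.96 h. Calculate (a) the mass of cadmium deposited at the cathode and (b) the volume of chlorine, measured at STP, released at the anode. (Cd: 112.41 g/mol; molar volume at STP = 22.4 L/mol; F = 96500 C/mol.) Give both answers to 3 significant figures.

Q = 7.27 × 21456 = 1.560×10^5 C; n(e⁻) = 1.560×10^5 / 96500 = 1.617 mol
Cathode: Cd²⁺ + 2e⁻ → Cd → n(Cd) = 1.617/2 = 0.8085 mol → 90.9 g
Anode: 2Cl⁻ → Cl₂ + 2e⁻ → n(Cl₂) = 1.617/2 = 0.8085 mol → 18.1 L

90.9 g Cd; 18.1 L Cl₂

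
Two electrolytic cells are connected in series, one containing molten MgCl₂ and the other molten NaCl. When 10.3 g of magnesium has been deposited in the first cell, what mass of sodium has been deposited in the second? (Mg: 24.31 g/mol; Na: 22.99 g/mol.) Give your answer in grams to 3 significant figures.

n(Mg) = 10.3 / 24.31 = 0.4237 mol
Mg²⁺ + 2e⁻ → Mg, so n(e⁻) = 2 × 0.4237 = 0.8474 mol
Since the cells are in series, n(e⁻) in the Na cell is also 0.8474 mol.
Na⁺ + e⁻ → Na, so n(Na) = 0.8474 mol
m(Na) = 0.8474 × 22.99 = 19.5 g

19.5 g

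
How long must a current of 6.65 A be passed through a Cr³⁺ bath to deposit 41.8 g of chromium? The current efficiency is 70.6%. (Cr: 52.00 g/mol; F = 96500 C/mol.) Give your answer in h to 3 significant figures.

13.8 h

n(Cr) = 41.8 / 52.00 = 0.8038 mol
Cr³⁺ + 3e⁻ → Cr, so n(e⁻) = 3 × 0.8038 = 2.411 mol
Q = 2.411 × 96500 / 0.706 = 3.295×10^5 C
t = Q / I = 3.295×10^5 / 6.65 = 49550 s = 13.8 h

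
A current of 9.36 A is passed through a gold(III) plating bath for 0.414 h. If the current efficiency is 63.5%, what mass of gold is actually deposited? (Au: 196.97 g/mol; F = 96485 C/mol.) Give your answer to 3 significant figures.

Q = 9.36 × 1490.4 = 13950 C
n(e⁻) = 13950 / 96485 = 0.1446 mol
Au³⁺ + 3e⁻ → Au, so theoretical m(Au) = 0.04820 × 196.97 = 9.494 g
Actual mass = 63.5% × 9.494 = 6.03 g

6.03 g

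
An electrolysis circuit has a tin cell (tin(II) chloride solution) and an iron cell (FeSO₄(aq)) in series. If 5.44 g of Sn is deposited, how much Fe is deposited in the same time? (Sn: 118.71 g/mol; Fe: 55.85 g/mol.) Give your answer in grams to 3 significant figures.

n(Sn) = 5.44 / 118.71 = 0.04583 mol
Sn²⁺ + 2e⁻ → Sn, so n(e⁻) = 2 × 0.04583 = 0.09166 mol
The cells are in series, so the same charge (and hence the same n(e⁻) = 0.09166 mol) passes through both.
Fe²⁺ + 2e⁻ → Fe, so n(Fe) = 0.09166 / 2 = 0.04583 mol
m(Fe) = 0.04583 × 55.85 = 2.56 g

2.56 g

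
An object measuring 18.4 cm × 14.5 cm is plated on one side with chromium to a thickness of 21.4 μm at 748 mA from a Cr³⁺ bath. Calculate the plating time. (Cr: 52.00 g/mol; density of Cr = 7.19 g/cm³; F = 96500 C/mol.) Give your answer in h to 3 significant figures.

Plated area = 18.4 × 14.5 = 266.8 cm²
Volume = 266.8 × 21.4×10⁻⁴ cm = 0.5710 cm³
m(Cr) = 0.5710 × 7.19 = 4.105 g
n(Cr) = 4.105 / 52.00 = 0.07894 mol; n(e⁻) = 3 × 0.07894 = 0.2368 mol
Q = 0.2368 × 96500 = 22850 C
t = 22850 / 0.748 = 30550 s = 8.49 h

8.49 h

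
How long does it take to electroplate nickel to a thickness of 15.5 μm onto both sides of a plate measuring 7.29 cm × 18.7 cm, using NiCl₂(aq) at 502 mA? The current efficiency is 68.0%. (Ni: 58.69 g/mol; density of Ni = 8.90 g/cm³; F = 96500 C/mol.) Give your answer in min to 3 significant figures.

604 min

Plated area = 2 × 7.29 × 18.7 = 272.6 cm²
Volume = 272.6 × 15.5×10⁻⁴ cm = 0.4225 cm³
m(Ni) = 0.4225 × 8.90 = 3.760 g
n(Ni) = 3.760 / 58.69 = 0.06407 mol; n(e⁻) = 2 × 0.06407 = 0.1281 mol
Q = 0.1281 × 96500 / 0.680 = 18180 C
t = 18180 / 0.502 = 36220 s = 604 min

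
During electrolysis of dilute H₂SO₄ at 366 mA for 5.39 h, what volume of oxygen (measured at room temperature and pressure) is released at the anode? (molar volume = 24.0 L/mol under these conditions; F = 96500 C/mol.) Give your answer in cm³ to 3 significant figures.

Q = 0.366 A × 19404 s = 7102 C
n(e⁻) = 7102 / 96500 = 0.07360 mol
2H₂O → O₂ + 4H⁺ + 4e⁻, so n(O₂) = 0.07360 / 4 = 0.01840 mol
V = 0.01840 × 24.0 = 0.4416 L
= 442 cm³

442 cm³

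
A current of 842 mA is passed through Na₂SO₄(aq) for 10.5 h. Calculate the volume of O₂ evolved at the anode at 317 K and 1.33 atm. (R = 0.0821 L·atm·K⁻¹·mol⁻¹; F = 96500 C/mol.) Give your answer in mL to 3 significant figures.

Q = It = 0.842 × 37800 = 31830 C
n(e⁻) = Q/F = 31830/96500 = 0.3298 mol
2H₂O → O₂ + 4H⁺ + 4e⁻, so n(O₂) = 0.3298 / 4 = 0.08245 mol
V = nRT/P = 0.08245 × 0.0821 × 317 / 1.33 = 1.613 L
= 1610 mL

1610 mL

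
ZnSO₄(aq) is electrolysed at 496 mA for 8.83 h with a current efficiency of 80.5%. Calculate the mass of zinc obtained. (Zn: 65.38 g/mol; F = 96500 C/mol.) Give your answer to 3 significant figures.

4.30 g

Q = 0.496 × 31788 = 15770 C
n(e⁻) = 15770 / 96500 = 0.1634 mol
Zn²⁺ + 2e⁻ → Zn, so theoretical m(Zn) = 0.08170 × 65.38 = 5.342 g
Actual mass = 80.5% × 5.342 = 4.30 g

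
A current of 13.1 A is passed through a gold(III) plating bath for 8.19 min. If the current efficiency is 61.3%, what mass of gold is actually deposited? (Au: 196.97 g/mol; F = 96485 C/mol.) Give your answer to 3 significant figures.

Q = 13.1 × 491.4 = 6437 C
n(e⁻) = 6437 / 96485 = 0.06672 mol
Au³⁺ + 3e⁻ → Au, so theoretical m(Au) = 0.02224 × 196.97 = 4.381 g
Actual mass = 61.3% × 4.381 = 2.69 g

2.69 g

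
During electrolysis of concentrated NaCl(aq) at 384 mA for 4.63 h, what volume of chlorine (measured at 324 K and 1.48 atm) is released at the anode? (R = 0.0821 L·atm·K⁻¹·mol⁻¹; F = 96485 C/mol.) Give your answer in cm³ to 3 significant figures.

596 cm³

Charge passed = 0.384 × 16668 = 6401 C
n(e⁻) = Q/F = 6401/96485 = 0.06634 mol
2Cl⁻ → Cl₂ + 2e⁻, so n(Cl₂) = 0.06634 / 2 = 0.03317 mol
V = nRT/P = 0.03317 × 0.0821 × 324 / 1.48 = 0.5962 L
= 596 cm³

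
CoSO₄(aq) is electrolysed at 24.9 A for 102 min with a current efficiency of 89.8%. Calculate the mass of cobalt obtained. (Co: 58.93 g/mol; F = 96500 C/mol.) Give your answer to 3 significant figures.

Q = 24.9 × 6120 = 1.524×10^5 C
n(e⁻) = 1.524×10^5 / 96500 = 1.579 mol
Co²⁺ + 2e⁻ → Co, so theoretical m(Co) = 0.7895 × 58.93 = 46.53 g
Actual mass = 89.8% × 46.53 = 41.8 g

41.8 g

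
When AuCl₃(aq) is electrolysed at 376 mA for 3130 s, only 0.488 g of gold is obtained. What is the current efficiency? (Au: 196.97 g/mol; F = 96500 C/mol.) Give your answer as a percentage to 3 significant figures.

Q = 0.376 × 3130 = 1177 C
n(e⁻) = 1177 / 96500 = 0.01220 mol
Au³⁺ + 3e⁻ → Au, so theoretical n(Au) = 0.004067 mol → 0.8011 g
Efficiency = 0.488 / 0.8011 = 0.6092 = 60.9%

60.9%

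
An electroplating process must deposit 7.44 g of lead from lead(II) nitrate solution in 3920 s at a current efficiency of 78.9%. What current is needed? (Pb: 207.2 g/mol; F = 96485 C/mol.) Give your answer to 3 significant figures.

2.24 A

n(Pb) = 7.44 / 207.2 = 0.03591 mol
Pb²⁺ + 2e⁻ → Pb, so n(e⁻) = 2 × 0.03591 = 0.07182 mol
Q = 0.07182 × 96485 / 0.789 = 8783 C
I = Q / t = 8783 / 3920 s = 2.24 A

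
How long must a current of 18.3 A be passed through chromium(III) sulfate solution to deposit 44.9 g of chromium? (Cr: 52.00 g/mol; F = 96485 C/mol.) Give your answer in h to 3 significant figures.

3.79 h

n(Cr) = 44.9 / 52.00 = 0.8635 mol
Cr³⁺ + 3e⁻ → Cr, so n(e⁻) = 3 × 0.8635 = 2.591 mol
Q = 2.591 × 96485 = 2.500×10^5 C
t = Q / I = 2.500×10^5 / 18.3 = 13660 s = 3.79 h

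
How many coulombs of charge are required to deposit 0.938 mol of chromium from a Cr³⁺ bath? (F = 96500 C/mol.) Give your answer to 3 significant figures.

Cr³⁺ + 3e⁻ → Cr, so n(e⁻) = 3 × 0.938 = 2.814 mol
Q = 2.814 × 96500 = 2.716×10^5 C

2.72×10^5 C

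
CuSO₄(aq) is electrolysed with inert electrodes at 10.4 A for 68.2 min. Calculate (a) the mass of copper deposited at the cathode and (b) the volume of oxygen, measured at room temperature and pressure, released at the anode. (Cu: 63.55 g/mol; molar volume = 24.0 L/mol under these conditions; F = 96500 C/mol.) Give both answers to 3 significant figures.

Q = 10.4 × 4092 = 42560 C; n(e⁻) = 42560 / 96500 = 0.4410 mol
Cathode: Cu²⁺ + 2e⁻ → Cu → n(Cu) = 0.4410/2 = 0.2205 mol → 14.0 g
Anode: 2H₂O → O₂ + 4H⁺ + 4e⁻ → n(O₂) = 0.4410/4 = 0.1103 mol → 2.65 L

14.0 g Cu; 2.65 L O₂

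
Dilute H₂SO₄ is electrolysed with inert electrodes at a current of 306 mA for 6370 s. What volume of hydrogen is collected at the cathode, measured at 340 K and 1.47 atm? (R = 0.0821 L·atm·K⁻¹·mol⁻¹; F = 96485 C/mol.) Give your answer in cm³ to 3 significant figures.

192 cm³

Q = 0.306 A × 6370 s = 1949 C
n(e⁻) = 1949 / 96485 = 0.02020 mol
2H⁺ + 2e⁻ → H₂, so n(H₂) = 0.02020 / 2 = 0.01010 mol
V = nRT/P = 0.01010 × 0.0821 × 340 / 1.47 = 0.1918 L
= 192 cm³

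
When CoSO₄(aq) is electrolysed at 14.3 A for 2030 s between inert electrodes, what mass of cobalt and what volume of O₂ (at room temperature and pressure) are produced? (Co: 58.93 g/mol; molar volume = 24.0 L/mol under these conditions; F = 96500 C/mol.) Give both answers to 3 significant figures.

8.86 g Co; 1.80 L O₂

Q = 14.3 × 2030 = 29030 C; n(e⁻) = 29030 / 96500 = 0.3008 mol
Cathode: Co²⁺ + 2e⁻ → Co → n(Co) = 0.3008/2 = 0.1504 mol → 8.86 g
Anode: 2H₂O → O₂ + 4H⁺ + 4e⁻ → n(O₂) = 0.3008/4 = 0.07520 mol → 1.80 L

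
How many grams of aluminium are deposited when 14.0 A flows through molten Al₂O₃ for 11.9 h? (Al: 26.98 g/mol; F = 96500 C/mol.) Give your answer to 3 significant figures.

55.9 g

Q = It = 14.0 × 42840 = 5.998×10^5 C
n(e⁻) = 5.998×10^5 / 96500 = 6.216 mol
Al³⁺ + 3e⁻ → Al, so n(Al) = 6.216 / 3 = 2.072 mol
m = 2.072 × 26.98 = 55.9 g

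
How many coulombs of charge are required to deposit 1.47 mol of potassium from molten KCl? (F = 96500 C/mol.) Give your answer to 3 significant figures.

K⁺ + e⁻ → K, so n(e⁻) = 1 × 1.47 = 1.470 mol
Q = 1.470 × 96500 = 1.419×10^5 C

1.42×10^5 C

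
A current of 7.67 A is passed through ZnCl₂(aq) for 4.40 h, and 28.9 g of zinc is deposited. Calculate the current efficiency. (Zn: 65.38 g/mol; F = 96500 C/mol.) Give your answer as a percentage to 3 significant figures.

70.2%

Q = 7.67 × 15840 = 1.215×10^5 C
n(e⁻) = 1.215×10^5 / 96500 = 1.259 mol
Zn²⁺ + 2e⁻ → Zn, so theoretical n(Zn) = 0.6295 mol → 41.16 g
Efficiency = 28.9 / 41.16 = 0.7021 = 70.2%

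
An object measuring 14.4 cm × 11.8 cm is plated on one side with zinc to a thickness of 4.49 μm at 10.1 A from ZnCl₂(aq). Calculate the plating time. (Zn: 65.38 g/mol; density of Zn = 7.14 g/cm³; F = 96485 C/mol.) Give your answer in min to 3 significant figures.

2.65 min

Plated area = 14.4 × 11.8 = 169.9 cm²
Volume = 169.9 × 4.49×10⁻⁴ cm = 0.07629 cm³
m(Zn) = 0.07629 × 7.14 = 0.5447 g
n(Zn) = 0.5447 / 65.38 = 0.008331 mol; n(e⁻) = 2 × 0.008331 = 0.01666 mol
Q = 0.01666 × 96485 = 1607 C
t = 1607 / 10.1 = 159.1 s = 2.65 min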